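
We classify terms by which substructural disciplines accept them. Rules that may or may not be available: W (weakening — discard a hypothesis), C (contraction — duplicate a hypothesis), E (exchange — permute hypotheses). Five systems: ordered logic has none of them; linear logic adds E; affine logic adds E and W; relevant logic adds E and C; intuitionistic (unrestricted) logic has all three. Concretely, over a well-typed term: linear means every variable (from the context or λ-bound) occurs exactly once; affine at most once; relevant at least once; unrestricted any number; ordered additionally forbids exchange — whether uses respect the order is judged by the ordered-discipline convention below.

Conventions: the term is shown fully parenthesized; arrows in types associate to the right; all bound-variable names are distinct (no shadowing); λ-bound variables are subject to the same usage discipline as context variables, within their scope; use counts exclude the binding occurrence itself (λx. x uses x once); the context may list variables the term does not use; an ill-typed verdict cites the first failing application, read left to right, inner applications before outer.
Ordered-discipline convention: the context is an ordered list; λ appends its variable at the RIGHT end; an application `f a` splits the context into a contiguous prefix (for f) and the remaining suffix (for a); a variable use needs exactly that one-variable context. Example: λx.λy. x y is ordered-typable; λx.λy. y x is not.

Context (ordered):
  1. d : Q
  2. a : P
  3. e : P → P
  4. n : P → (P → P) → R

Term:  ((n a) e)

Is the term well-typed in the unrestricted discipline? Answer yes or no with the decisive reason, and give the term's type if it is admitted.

yes — simply typable at R; W, C, E all held; term : R
variable uses: d: 0×; a: 1×; e: 1×; n: 1×
use order (left to right): n, a, e
typing: ✓ — R
summary: ordered ✗, linear ✗, affine ✓, relevant ✗, unrestricted ✓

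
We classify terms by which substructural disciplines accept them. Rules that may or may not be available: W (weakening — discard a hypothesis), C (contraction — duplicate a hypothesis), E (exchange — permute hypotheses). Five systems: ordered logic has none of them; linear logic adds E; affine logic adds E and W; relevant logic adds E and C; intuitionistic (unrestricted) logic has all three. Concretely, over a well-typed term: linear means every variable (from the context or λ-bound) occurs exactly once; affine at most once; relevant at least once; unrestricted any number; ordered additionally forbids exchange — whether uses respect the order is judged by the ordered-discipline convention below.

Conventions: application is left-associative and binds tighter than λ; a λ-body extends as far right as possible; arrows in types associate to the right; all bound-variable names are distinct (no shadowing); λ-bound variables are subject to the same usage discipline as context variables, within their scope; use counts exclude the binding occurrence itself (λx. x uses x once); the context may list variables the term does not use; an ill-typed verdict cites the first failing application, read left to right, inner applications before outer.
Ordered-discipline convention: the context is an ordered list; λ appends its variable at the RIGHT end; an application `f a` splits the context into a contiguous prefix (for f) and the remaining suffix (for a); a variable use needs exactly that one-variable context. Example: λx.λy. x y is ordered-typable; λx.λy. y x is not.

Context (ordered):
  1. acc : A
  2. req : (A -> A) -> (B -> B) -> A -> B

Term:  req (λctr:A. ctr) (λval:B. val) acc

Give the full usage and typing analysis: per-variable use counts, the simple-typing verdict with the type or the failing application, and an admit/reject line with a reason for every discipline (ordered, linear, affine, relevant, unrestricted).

counts: acc: 1, req: 1, ctr (bound): 1, val (bound): 1
left-to-right use order: req, ctr, val, acc
typing: the term checks, with type B
ordered: ✗ — no ordered split (uses run req, ctr, val, acc)
linear: ✓ — each of acc, req, ctr, val used exactly once
affine: ✓ — at most one use each (acc, req, ctr, val)
relevant: ✓ — every one of acc, req, ctr, val appears
unrestricted: ✓ — simply typable at B; W, C, E all held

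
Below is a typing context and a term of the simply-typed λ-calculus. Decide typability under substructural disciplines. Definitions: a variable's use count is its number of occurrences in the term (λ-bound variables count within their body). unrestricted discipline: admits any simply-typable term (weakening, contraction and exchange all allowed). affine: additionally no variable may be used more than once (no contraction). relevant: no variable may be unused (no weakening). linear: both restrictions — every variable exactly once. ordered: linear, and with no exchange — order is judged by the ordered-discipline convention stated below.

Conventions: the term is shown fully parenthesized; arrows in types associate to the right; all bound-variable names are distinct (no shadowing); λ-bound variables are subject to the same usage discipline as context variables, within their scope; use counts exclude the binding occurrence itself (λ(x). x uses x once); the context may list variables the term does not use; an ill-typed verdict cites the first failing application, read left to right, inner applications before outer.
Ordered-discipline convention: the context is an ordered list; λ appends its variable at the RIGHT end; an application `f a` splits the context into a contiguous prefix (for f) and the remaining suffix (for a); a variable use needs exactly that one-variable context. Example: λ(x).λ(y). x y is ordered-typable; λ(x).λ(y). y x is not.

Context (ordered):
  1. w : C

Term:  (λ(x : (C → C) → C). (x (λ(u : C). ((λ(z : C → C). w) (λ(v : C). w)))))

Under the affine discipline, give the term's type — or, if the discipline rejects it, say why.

not well-typed under affine — uses contraction: w ×2
use counts: w: 2; x (bound): 1; u (bound): 0; z (bound): 0; v (bound): 0
left-to-right use order: x, w, w
typing: well-typed at ((C → C) → C) → C
per-discipline verdicts: ordered ✗ · linear ✗ · affine ✗ · relevant ✗ · unrestricted ✓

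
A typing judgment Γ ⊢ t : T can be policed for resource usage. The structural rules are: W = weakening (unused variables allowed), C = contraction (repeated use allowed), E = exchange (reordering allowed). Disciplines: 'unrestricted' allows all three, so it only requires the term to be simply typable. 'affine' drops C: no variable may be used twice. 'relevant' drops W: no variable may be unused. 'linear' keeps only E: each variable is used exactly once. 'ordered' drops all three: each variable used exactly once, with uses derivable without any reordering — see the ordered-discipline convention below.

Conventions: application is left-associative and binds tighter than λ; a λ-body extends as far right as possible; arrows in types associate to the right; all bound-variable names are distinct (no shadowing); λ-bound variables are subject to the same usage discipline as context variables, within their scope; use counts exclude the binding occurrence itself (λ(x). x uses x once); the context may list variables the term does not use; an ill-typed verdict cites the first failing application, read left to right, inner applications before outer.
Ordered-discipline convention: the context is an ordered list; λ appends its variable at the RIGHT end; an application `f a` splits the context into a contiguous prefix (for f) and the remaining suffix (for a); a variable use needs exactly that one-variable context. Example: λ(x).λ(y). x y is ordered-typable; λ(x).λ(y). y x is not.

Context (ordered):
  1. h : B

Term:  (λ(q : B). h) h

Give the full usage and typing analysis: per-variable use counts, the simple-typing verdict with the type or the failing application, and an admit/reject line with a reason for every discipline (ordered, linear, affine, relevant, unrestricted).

counts: h: 2×, q (bound): 0×
use order (left to right): h, h
typing: well-typed at B
ordered: ✗ — h ×2 used more than once (contraction); needs weakening: q unused
linear: ✗ — h ×2 used more than once (contraction); needs weakening: q unused
affine: ✗ — h ×2 used more than once (contraction)
relevant: ✗ — needs weakening: q unused
unrestricted: ✓ — well-typed at B; no restrictions here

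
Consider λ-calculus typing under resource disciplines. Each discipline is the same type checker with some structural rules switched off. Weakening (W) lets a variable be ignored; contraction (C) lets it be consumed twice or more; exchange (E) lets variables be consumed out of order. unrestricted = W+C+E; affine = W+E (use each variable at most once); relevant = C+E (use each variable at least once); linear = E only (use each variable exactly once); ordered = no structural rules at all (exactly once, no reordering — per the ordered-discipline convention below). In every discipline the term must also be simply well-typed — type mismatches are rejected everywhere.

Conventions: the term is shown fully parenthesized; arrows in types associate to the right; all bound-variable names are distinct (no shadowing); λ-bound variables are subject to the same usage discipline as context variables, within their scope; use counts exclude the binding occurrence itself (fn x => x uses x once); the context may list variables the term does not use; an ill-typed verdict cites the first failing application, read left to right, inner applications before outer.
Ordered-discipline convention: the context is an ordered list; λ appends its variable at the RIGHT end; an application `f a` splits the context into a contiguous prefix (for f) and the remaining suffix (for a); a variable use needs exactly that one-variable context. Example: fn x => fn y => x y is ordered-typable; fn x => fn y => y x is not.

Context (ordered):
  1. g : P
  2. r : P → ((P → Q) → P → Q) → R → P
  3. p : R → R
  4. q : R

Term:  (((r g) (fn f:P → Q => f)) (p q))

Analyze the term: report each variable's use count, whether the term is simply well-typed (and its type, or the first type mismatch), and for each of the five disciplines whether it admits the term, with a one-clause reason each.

usage: g: 1×; r: 1×; p: 1×; q: 1×; f (λ-bound): 1×
left-to-right use order: r, g, f, p, q
typing: well-typed at P
ordered: ✗, no ordered split (uses run r, g, f, p, q)
linear: ✓, single use per variable (g, r, p, q, f)
affine: ✓, none of g, r, p, q, f used more than once
relevant: ✓, every one of g, r, p, q, f appears
unrestricted: ✓, well-typed at P; no restrictions here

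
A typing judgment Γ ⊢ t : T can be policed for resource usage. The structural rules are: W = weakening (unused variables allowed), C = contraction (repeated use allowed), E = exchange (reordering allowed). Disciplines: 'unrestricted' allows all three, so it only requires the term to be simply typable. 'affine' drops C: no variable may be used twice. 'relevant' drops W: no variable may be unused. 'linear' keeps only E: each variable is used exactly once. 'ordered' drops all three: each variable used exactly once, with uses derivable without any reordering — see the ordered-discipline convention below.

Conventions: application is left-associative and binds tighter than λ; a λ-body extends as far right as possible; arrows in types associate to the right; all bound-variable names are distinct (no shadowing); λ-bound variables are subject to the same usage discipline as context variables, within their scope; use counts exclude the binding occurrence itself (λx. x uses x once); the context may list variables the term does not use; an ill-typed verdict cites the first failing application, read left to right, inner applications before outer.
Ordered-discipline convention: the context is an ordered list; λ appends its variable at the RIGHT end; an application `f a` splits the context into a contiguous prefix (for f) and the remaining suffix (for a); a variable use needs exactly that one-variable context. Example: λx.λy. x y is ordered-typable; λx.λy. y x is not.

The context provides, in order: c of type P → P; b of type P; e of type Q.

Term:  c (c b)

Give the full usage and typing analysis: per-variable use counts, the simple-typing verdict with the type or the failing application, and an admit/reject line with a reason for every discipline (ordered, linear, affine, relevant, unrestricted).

counts: c ×2; b ×1; e ×0
order of uses: c, c, b
typing: well-typed — term : P
ordered ✗ (uses contraction: c ×2; e left unused)
linear ✗ (uses contraction: c ×2; e left unused)
affine ✗ (uses contraction: c ×2)
relevant ✗ (e left unused)
unrestricted ✓ (type-checks (P) and nothing is barred)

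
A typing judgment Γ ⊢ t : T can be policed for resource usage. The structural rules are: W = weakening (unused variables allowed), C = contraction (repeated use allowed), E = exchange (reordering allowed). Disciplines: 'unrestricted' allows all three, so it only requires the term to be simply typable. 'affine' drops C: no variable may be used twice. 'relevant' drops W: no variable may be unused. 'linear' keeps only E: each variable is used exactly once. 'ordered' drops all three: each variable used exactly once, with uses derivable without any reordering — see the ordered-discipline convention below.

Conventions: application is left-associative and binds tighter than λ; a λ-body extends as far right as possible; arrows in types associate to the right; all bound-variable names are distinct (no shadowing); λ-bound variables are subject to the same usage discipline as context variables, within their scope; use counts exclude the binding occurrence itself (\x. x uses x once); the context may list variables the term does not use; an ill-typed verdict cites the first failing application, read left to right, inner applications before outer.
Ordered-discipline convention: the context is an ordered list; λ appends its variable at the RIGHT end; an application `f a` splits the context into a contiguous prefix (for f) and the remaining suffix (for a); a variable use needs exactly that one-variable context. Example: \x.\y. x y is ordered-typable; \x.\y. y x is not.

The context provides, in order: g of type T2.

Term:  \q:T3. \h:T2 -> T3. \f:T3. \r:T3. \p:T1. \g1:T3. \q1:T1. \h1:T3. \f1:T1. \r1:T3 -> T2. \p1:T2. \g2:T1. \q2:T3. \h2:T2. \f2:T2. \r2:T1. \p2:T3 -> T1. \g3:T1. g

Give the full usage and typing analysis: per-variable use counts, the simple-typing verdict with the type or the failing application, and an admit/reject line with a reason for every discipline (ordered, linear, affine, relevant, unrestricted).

variable uses: g: 1; q [bound]: 0; h [bound]: 0; f [bound]: 0; r [bound]: 0; p [bound]: 0; g1 [bound]: 0; q1 [bound]: 0; h1 [bound]: 0; f1 [bound]: 0; r1 [bound]: 0; p1 [bound]: 0; g2 [bound]: 0; q2 [bound]: 0; h2 [bound]: 0; f2 [bound]: 0; r2 [bound]: 0; p2 [bound]: 0; g3 [bound]: 0
use order (left to right): g
typing: the term checks, with type T3 -> (T2 -> T3) -> T3 -> T3 -> T1 -> T3 -> T1 -> T3 -> T1 -> (T3 -> T2) -> T2 -> T1 -> T3 -> T2 -> T2 -> T1 -> (T3 -> T1) -> T1 -> T2
ordered: ✗, needs weakening: q, h, f, r, p, g1, q1, h1, f1, r1, p1, g2, q2, h2, f2, r2, p2, g3 unused
linear: ✗, needs weakening: q, h, f, r, p, g1, q1, h1, f1, r1, p1, g2, q2, h2, f2, r2, p2, g3 unused
affine: ✓, none of g, q, h, f, r, p, g1, q1, h1, f1, r1, p1, g2, q2, h2, f2, r2, p2, g3 used more than once
relevant: ✗, needs weakening: q, h, f, r, p, g1, q1, h1, f1, r1, p1, g2, q2, h2, f2, r2, p2, g3 unused
unrestricted: ✓, well-typed at T3 -> (T2 -> T3) -> T3 -> T3 -> T1 -> T3 -> T1 -> T3 -> T1 -> (T3 -> T2) -> T2 -> T1 -> T3 -> T2 -> T2 -> T1 -> (T3 -> T1) -> T1 -> T2; no restrictions here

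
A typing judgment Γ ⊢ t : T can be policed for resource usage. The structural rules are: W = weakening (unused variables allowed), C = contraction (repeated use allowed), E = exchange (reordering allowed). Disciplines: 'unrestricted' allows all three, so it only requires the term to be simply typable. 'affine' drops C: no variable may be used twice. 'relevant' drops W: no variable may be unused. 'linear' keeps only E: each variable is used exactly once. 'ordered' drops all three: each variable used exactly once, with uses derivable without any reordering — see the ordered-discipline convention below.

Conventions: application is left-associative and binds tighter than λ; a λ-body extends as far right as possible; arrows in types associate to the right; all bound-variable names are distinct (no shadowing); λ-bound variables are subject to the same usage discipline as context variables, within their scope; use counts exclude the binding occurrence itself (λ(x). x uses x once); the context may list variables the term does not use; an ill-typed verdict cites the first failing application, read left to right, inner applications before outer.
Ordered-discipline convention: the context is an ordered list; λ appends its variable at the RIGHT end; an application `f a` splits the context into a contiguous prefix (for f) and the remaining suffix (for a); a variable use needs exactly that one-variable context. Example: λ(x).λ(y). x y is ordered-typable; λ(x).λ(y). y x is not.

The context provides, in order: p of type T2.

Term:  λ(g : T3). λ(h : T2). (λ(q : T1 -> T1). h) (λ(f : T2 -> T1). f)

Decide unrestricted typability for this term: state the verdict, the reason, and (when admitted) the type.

no — not simply typable
use counts: p: 0; g (λ-bound): 0; h (λ-bound): 1; q (λ-bound): 0; f (λ-bound): 1
order of uses: h, f
typing: ill-typed: an argument (T2 -> T1) -> T2 -> T1 mismatches the expected T1 -> T1
across the five disciplines: ordered ✗ | linear ✗ | affine ✗ | relevant ✗ | unrestricted ✗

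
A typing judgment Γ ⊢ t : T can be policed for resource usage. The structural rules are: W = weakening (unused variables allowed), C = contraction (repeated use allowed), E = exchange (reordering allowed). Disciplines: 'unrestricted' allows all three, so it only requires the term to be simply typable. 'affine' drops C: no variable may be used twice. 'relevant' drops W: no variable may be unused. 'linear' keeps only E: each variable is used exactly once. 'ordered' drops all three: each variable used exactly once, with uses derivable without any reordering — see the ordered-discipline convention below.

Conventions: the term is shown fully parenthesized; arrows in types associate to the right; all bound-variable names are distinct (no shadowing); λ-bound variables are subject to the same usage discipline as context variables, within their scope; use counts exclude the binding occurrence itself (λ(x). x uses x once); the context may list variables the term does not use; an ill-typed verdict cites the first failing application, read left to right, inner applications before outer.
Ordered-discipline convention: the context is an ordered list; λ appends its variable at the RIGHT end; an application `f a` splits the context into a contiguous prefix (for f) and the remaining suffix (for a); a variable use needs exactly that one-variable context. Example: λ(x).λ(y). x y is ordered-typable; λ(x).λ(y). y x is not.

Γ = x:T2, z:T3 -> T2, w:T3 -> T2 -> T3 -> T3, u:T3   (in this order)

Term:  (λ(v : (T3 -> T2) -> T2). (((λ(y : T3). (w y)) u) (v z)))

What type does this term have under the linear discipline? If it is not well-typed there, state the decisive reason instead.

not well-typed under linear — needs weakening: x unused
usage: x: 0×, z: 1×, w: 1×, u: 1×, v (λ-bound): 1×, y (λ-bound): 1×
use order (left to right): w, y, u, v, z
typing: the term checks, with type ((T3 -> T2) -> T2) -> T3 -> T3
per-discipline verdicts: ordered ✗; linear ✗; affine ✓; relevant ✗; unrestricted ✓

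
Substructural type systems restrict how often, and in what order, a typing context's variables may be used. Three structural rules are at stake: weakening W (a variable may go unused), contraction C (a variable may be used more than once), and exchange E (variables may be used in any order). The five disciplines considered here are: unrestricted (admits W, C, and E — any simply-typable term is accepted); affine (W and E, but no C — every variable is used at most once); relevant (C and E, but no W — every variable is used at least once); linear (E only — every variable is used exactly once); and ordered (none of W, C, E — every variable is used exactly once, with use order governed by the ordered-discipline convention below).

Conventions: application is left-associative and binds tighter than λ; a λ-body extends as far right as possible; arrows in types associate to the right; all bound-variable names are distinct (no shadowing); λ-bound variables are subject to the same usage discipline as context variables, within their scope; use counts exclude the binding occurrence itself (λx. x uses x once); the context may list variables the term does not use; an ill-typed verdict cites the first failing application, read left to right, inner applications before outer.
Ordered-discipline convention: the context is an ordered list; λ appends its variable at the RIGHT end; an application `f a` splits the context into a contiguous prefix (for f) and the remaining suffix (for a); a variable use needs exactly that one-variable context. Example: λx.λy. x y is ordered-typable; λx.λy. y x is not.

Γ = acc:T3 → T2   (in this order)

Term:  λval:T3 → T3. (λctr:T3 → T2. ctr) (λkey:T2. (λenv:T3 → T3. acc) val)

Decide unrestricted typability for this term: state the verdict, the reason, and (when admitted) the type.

no — not simply typable
variable uses: acc: 1×, val [bound]: 1×, ctr [bound]: 1×, key [bound]: 0×, env [bound]: 0×
left-to-right use order: ctr, acc, val
typing: ill-typed: argument of type T2 → T3 → T2 where T3 → T2 is required
across the five disciplines: ordered ✗; linear ✗; affine ✗; relevant ✗; unrestricted ✗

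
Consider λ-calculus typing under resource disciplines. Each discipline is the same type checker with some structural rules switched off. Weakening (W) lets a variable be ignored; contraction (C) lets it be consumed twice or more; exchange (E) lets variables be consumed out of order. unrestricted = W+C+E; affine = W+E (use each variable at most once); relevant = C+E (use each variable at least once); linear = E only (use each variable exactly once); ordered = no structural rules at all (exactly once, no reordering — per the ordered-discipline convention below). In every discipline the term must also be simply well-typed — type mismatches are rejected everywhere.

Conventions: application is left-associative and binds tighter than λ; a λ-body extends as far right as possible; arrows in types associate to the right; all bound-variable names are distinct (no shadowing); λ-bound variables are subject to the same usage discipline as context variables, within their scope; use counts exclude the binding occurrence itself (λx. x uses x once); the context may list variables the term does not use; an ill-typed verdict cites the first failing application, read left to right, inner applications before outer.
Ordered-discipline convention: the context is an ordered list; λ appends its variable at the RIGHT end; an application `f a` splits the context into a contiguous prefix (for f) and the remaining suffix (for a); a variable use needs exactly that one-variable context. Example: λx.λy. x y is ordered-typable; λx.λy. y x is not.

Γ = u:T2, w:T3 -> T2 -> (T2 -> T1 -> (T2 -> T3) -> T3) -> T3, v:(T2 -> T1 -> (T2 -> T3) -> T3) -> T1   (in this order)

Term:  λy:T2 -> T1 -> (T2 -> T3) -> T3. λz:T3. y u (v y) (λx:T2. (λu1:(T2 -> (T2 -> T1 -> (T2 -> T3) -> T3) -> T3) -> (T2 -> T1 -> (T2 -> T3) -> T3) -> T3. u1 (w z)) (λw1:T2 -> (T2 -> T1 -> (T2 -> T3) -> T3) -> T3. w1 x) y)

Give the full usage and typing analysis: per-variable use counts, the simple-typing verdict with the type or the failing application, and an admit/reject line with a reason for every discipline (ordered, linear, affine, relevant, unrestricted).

counts: u: 1×; w: 1×; v: 1×; y (λ-bound): 3×; z (λ-bound): 1×; x (λ-bound): 1×; u1 (λ-bound): 1×; w1 (λ-bound): 1×
order of uses: y, u, v, y, u1, w, z, w1, x, y
typing: ✓ — (T2 -> T1 -> (T2 -> T3) -> T3) -> T3 -> T3
ordered ✗ (uses contraction: y ×3)
linear ✗ (uses contraction: y ×3)
affine ✗ (uses contraction: y ×3)
relevant ✓ (u, w, v, y, z, x, u1, w1: all used, weakening unneeded)
unrestricted ✓ (type-checks ((T2 -> T1 -> (T2 -> T3) -> T3) -> T3 -> T3) and nothing is barred)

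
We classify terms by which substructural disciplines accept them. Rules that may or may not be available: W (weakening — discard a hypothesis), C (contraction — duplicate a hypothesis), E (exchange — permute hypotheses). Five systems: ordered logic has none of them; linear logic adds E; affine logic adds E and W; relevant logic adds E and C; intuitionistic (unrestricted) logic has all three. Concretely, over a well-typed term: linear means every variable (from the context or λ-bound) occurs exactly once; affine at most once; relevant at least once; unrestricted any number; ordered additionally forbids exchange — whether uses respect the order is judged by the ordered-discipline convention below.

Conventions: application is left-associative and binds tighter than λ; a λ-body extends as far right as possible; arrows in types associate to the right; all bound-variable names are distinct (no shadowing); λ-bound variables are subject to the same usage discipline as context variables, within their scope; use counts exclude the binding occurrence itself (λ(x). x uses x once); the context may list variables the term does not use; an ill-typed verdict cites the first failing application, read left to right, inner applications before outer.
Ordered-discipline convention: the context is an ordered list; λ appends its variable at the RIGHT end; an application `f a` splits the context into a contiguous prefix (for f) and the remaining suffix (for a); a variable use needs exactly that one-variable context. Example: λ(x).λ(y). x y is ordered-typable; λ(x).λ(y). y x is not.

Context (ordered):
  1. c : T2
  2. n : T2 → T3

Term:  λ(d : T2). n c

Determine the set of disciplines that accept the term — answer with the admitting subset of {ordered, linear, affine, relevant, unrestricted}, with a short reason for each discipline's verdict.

admitted by: affine, unrestricted
variable uses: c ×1, n ×1, d (bound) ×0
uses in reading order: n, c
typing: ✓ — T2 → T3
ordered: ✗, unused: d — weakening required
linear: ✗, unused: d — weakening required
affine: ✓, at most one use each (c, n, d)
relevant: ✗, unused: d — weakening required
unrestricted: ✓, simply typable at T2 → T3; W, C, E all held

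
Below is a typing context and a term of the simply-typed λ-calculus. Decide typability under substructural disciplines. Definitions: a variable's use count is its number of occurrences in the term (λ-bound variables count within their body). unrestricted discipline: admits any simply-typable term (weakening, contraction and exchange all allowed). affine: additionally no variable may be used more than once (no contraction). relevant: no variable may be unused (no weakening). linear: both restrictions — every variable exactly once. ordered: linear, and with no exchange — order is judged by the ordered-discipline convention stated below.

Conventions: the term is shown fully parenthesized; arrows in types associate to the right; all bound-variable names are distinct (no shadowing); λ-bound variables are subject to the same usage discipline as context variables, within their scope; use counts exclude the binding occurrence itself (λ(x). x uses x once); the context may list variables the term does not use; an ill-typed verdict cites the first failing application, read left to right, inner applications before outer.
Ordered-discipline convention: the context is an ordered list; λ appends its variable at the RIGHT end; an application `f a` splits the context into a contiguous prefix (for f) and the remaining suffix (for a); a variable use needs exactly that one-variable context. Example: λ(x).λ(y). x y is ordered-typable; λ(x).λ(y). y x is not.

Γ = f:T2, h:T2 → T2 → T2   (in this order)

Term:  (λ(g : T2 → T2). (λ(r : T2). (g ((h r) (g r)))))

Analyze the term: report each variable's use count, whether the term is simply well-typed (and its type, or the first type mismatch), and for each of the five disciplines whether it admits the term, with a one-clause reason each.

use counts: f=0; h=1; g [bound]=2; r [bound]=2
left-to-right use order: g, h, r, g, r
typing: well-typed at (T2 → T2) → T2 → T2
ordered: ✗ — uses contraction: g ×2, r ×2; f never used (weakening)
linear: ✗ — uses contraction: g ×2, r ×2; f never used (weakening)
affine: ✗ — uses contraction: g ×2, r ×2
relevant: ✗ — f never used (weakening)
unrestricted: ✓ — simply typable at (T2 → T2) → T2 → T2; W, C, E all held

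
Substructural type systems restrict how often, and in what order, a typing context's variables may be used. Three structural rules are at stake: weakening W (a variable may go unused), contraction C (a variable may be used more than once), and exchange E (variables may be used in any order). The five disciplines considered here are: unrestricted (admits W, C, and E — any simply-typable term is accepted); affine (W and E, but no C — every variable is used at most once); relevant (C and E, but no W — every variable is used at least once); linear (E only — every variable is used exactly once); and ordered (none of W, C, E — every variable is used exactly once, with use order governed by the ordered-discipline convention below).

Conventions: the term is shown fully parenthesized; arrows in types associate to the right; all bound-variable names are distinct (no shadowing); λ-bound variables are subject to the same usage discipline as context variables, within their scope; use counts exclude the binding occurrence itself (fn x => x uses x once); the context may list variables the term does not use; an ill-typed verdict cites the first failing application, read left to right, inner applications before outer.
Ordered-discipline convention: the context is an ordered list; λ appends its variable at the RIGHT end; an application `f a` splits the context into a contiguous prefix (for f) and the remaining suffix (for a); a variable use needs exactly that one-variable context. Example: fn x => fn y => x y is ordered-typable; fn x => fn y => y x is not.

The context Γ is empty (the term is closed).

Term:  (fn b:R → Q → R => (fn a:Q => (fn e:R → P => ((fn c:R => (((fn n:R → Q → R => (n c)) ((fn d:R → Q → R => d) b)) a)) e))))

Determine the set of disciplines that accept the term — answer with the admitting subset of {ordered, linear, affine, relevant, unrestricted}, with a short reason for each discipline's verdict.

admitted by: none
counts: b (λ-bound): 1×, a (λ-bound): 1×, e (λ-bound): 1×, c (λ-bound): 1×, n (λ-bound): 1×, d (λ-bound): 1×
use order (left to right): n, c, d, b, a, e
typing: ill-typed: argument of type R → P where R is required
ordered ✗ (the type mismatch rejects it)
linear ✗ (not simply typable)
affine ✗ (fails simple typing)
relevant ✗ (a type mismatch blocks all five)
unrestricted ✗ (the type mismatch rejects it)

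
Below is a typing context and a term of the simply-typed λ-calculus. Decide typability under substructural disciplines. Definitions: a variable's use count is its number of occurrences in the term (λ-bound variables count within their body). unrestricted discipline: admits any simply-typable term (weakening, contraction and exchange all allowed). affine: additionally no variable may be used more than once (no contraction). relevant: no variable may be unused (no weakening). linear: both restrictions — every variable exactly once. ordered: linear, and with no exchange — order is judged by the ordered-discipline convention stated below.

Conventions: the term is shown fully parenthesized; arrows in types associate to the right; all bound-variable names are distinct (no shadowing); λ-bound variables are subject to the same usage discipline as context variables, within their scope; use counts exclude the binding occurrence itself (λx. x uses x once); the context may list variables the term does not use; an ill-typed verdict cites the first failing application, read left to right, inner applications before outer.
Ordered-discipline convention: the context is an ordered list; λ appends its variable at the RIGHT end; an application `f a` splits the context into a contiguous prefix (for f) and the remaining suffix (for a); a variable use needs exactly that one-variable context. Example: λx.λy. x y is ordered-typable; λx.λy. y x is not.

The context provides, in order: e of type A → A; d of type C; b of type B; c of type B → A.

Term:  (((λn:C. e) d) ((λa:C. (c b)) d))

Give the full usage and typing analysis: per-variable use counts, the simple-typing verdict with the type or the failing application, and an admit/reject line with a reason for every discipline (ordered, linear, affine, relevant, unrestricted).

usage: e: 1×, d: 2×, b: 1×, c: 1×, n (λ-bound): 0×, a (λ-bound): 0×
left-to-right use order: e, d, c, b, d
typing: well-typed — term : A
ordered ✗ (uses contraction: d ×2; n, a never used (weakening))
linear ✗ (uses contraction: d ×2; n, a never used (weakening))
affine ✗ (uses contraction: d ×2)
relevant ✗ (n, a never used (weakening))
unrestricted ✓ (simply typable at A; W, C, E all held)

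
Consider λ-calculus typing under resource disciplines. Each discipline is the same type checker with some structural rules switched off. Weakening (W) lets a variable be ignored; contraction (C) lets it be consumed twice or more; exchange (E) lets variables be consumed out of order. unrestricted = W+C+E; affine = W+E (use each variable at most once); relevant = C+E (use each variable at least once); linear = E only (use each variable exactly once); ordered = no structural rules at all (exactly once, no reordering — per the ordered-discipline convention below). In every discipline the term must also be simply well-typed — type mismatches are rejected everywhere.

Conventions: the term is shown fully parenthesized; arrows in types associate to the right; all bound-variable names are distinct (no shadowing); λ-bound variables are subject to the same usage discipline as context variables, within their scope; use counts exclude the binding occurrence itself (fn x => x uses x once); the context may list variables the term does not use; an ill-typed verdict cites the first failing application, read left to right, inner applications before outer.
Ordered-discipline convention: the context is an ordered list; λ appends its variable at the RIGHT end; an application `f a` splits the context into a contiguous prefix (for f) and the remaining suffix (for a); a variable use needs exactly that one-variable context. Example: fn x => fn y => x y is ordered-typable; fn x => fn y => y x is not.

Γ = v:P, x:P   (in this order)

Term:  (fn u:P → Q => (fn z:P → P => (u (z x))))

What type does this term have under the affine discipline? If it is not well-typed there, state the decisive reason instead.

term : (P → Q) → (P → P) → Q
counts: v: 0×, x: 1×, u [bound]: 1×, z [bound]: 1×
use order (left to right): u, z, x
typing: well-typed at (P → Q) → (P → P) → Q
per-discipline verdicts: ordered ✗, linear ✗, affine ✓, relevant ✗, unrestricted ✓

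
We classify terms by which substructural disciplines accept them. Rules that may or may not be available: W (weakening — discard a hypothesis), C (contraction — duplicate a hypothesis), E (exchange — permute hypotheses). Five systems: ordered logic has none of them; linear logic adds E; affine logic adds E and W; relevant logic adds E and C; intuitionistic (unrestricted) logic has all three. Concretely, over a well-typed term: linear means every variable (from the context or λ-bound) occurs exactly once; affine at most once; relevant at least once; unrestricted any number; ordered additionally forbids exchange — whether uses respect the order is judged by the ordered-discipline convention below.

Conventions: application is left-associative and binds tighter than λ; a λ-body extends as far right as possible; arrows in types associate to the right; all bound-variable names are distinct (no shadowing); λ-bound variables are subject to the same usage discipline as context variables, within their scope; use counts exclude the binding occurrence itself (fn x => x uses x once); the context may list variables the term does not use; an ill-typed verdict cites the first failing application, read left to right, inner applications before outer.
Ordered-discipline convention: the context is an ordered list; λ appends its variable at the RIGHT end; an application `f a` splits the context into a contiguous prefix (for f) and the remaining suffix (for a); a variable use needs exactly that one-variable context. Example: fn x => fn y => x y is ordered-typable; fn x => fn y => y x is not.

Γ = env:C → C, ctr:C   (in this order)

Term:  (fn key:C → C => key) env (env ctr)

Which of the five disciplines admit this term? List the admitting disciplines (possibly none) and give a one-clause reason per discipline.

accepted by: relevant, unrestricted
variable uses: env: 2×; ctr: 1×; key [bound]: 1×
order of uses: key, env, env, ctr
typing: well-typed — term : C
ordered: ✗, env ×2 used more than once (contraction)
linear: ✗, env ×2 used more than once (contraction)
affine: ✗, env ×2 used more than once (contraction)
relevant: ✓, at least one use each (env, ctr, key)
unrestricted: ✓, type-checks (C) and nothing is barred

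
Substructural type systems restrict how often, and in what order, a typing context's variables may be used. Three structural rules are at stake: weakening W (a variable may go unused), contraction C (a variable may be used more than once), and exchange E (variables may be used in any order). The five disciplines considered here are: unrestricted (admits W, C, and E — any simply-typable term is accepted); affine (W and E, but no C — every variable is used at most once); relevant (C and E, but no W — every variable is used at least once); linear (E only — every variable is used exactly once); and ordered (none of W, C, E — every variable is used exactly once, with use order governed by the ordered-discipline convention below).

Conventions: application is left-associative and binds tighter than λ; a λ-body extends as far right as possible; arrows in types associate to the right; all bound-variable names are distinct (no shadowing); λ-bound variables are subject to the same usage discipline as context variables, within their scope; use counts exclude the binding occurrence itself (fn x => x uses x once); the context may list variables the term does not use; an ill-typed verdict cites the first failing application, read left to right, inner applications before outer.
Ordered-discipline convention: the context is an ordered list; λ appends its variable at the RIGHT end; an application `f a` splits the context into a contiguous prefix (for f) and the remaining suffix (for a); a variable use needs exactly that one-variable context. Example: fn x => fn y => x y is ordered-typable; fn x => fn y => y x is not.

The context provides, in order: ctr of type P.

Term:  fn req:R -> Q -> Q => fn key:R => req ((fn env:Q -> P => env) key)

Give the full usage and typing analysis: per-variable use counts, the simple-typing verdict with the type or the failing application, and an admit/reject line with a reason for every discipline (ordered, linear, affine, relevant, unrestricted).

counts: ctr ×0, req (λ-bound) ×1, key (λ-bound) ×1, env (λ-bound) ×1
order of uses: req, env, key
typing: ill-typed: an application expects Q -> P but receives R
ordered ✗ (not simply typable)
linear ✗ (fails simple typing)
affine ✗ (a type mismatch blocks all five)
relevant ✗ (the type mismatch rejects it)
unrestricted ✗ (not simply typable)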